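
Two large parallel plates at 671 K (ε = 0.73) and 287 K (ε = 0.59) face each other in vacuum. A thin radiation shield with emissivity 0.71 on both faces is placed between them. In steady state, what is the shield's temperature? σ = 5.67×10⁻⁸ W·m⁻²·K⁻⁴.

T_s ≈ 580 K

In steady state the net flux on the hot side equals that on the cold side.
σ(T₁⁴−T_s⁴)/D₁ = σ(T_s⁴−T₂⁴)/D₂, with D₁ = 1/ε₁+1/ε_s−1 = 1.778, D₂ = 1/ε_s+1/ε₂−1 = 2.103.
Solve for T_s⁴: T_s⁴ = (D₂·T₁⁴ + D₁·T₂⁴)/(D₁+D₂) = 1.130×10¹¹ K⁴.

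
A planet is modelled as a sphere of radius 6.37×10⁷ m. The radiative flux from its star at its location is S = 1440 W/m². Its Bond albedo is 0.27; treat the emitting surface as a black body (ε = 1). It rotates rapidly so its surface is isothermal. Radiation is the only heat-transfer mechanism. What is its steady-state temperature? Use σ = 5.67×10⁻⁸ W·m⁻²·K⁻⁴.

T ≈ 261 K

At equilibrium, absorbed power = emitted power.
Absorbing cross-section = πr² = 1.275×10¹⁶ m²; emitting surface = 4πr² = 5.099×10¹⁶ m² (ratio 4).
(1−a)S·A_cross = εσ·A_surf·T⁴  ⇒  T⁴ = (1−a)S/(4σ).
T⁴ = 0.730·1440/(4·5.67×10⁻⁸) = 4.635×10⁹ K⁴.
T = (4.635×10⁹)^(1/4).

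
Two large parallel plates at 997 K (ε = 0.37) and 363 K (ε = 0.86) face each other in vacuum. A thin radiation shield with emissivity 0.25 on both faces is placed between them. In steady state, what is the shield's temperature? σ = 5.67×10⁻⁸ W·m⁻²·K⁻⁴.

In steady state the net flux on the hot side equals that on the cold side.
σ(T₁⁴−T_s⁴)/D₁ = σ(T_s⁴−T₂⁴)/D₂, with D₁ = 1/ε₁+1/ε_s−1 = 5.703, D₂ = 1/ε_s+1/ε₂−1 = 4.163.
Solve for T_s⁴: T_s⁴ = (D₂·T₁⁴ + D₁·T₂⁴)/(D₁+D₂) = 4.270×10¹¹ K⁴.

T_s ≈ 808 K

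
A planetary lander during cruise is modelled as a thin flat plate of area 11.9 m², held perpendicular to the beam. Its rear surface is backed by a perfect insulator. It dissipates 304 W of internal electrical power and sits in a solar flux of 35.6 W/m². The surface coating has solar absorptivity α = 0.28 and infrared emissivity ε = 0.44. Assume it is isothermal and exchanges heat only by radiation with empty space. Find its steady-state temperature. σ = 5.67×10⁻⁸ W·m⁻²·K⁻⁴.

T ≈ 194 K

At steady state, absorbed solar power + internal power = radiated power.
Absorbed: α·S·A_cross = 0.28·35.6·11.90 = 118.6 W (cross-section A).
Total input = 118.6 + 304 = 422.6 W.
Radiated: εσ·A_surf·T⁴ with A_surf = A = 11.90 m².
T⁴ = 422.6/(0.44·5.67×10⁻⁸·11.90) = 1.424×10⁹ K⁴.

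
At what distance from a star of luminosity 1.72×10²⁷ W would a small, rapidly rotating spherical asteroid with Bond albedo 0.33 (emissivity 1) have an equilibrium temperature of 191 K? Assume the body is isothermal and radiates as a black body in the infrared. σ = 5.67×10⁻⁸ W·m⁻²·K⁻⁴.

For an isothermal black-emitting sphere, (1−a)S·πr² = σ·4πr²·T⁴ ⇒ S = 4σT⁴/(1−a).
S = 4·5.67×10⁻⁸·(191)⁴/0.670 = 450.5 W/m².
Flux falls as S = L/(4πd²), so d = √(L/(4πS)) = √(1.72×10²⁷/(4π·450.5)).

d ≈ 5.51×10¹¹ m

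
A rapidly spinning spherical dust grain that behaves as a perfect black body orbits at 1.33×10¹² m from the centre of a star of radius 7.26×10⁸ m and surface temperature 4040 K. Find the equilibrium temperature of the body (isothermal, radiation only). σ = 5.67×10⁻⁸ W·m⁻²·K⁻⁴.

The star's surface emits σT_*⁴; at distance d the flux is S = σT_*⁴(R_*/d)².
S = 5.67×10⁻⁸·(4040)⁴·(7.26×10⁸/1.33×10¹²)² = 4.501 W/m².
For an isothermal sphere T⁴ = (1−a)S/(4σ) = 1.984×10⁷ K⁴.

T ≈ 66.7 K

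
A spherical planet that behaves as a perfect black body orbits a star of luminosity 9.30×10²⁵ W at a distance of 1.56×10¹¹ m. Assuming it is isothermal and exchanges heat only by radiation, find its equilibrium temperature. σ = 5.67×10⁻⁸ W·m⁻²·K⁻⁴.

First find the stellar flux at distance d: S = L/(4πd²) = 9.30×10²⁵/(4π·(1.56×10¹¹)²) = 304.1 W/m².
For an isothermal sphere, absorbed (1−a)S·πr² = emitted σ·4πr²·T⁴, so T⁴ = (1−a)S/(4σ).
T⁴ = 1.00·304.1/(4·5.67×10⁻⁸) = 1.341×10⁹ K⁴.

T ≈ 191 K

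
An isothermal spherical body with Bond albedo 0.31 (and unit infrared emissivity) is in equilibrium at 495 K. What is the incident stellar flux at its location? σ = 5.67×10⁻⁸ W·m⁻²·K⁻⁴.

(1−a)S·πr² = σ·4πr²·T⁴ ⇒ S = 4σT⁴/(1−a).
S = 4·5.67×10⁻⁸·6.004×10¹⁰/0.690.

S ≈ 19700 W/m²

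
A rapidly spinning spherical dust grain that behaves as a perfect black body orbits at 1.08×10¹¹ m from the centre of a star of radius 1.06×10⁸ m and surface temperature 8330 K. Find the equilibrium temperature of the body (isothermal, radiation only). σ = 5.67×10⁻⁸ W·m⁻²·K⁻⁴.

The star's surface emits σT_*⁴; at distance d the flux is S = σT_*⁴(R_*/d)².
S = 5.67×10⁻⁸·(8330)⁴·(1.06×10⁸/1.08×10¹¹)² = 263.0 W/m².
For an isothermal sphere T⁴ = (1−a)S/(4σ) = 1.160×10⁹ K⁴.

T ≈ 185 K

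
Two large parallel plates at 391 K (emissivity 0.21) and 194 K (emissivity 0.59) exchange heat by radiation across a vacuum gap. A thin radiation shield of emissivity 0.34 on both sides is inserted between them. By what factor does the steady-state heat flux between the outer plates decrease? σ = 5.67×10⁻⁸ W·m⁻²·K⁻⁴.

factor ≈ 1.89

Without shield: q₀ = σΔ(T⁴)/(1/ε₁+1/ε₂−1) with denominator 5.457.
With shield the two gaps are in series; the resistances add: (1/ε₁+1/ε_s−1)+(1/ε_s+1/ε₂−1) = 6.703+3.636 = 10.34.
Heat-flux ratio q₀/q = 10.34/5.457.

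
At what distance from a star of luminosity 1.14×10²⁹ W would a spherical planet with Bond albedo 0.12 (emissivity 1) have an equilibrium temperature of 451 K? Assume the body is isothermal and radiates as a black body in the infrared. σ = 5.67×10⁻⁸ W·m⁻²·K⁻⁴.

d ≈ 9.22×10¹¹ m

For an isothermal black-emitting sphere, (1−a)S·πr² = σ·4πr²·T⁴ ⇒ S = 4σT⁴/(1−a).
S = 4·5.67×10⁻⁸·(451)⁴/0.880 = 10660 W/m².
Flux falls as S = L/(4πd²), so d = √(L/(4πS)) = √(1.14×10²⁹/(4π·10660)).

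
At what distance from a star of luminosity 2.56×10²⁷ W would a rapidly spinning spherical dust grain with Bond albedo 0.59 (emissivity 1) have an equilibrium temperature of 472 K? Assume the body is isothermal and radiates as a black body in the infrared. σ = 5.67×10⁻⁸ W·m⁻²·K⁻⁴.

For an isothermal black-emitting sphere, (1−a)S·πr² = σ·4πr²·T⁴ ⇒ S = 4σT⁴/(1−a).
S = 4·5.67×10⁻⁸·(472)⁴/0.410 = 27460 W/m².
Flux falls as S = L/(4πd²), so d = √(L/(4πS)) = √(2.56×10²⁷/(4π·27460)).

d ≈ 8.61×10¹⁰ m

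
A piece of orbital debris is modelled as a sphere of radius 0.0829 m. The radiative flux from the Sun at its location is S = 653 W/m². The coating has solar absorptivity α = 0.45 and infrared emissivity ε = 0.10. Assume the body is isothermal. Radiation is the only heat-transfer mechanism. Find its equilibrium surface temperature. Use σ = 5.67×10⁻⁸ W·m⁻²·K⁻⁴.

T ≈ 337 K

At equilibrium, absorbed power = emitted power.
Absorbing cross-section = πr² = 0.02159 m²; emitting surface = 4πr² = 0.08636 m² (ratio 4).
αS·A_cross = εσ·A_surf·T⁴  ⇒  T⁴ = αS/(ε·4σ).
T⁴ = 0.450·653/(0.10·4·5.67×10⁻⁸) = 1.296×10¹⁰ K⁴.
T = (1.296×10¹⁰)^(1/4).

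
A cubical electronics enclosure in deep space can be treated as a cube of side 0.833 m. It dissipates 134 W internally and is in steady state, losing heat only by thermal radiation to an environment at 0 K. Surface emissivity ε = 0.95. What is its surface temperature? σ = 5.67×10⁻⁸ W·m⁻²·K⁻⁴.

T ≈ 156 K

Steady state: internal power = radiated power, P = εσA T⁴.
Radiating area A = 6L² = 4.163 m².
T⁴ = P/(εσA) = 134/(0.95·5.67×10⁻⁸·4.163) = 5.975×10⁸ K⁴.
T = (5.975×10⁸)^(1/4).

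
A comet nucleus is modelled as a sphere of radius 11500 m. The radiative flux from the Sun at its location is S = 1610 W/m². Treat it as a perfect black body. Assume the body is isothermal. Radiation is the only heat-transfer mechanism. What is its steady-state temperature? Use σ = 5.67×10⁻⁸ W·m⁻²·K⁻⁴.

T ≈ 290 K

At equilibrium, absorbed power = emitted power.
Absorbing cross-section = πr² = 4.155×10⁸ m²; emitting surface = 4πr² = 1.662×10⁹ m² (ratio 4).
S·A_cross = εσ·A_surf·T⁴  ⇒  T⁴ = S/(4σ).
T⁴ = 1.00·1610/(4·5.67×10⁻⁸) = 7.099×10⁹ K⁴.
T = (7.099×10⁹)^(1/4).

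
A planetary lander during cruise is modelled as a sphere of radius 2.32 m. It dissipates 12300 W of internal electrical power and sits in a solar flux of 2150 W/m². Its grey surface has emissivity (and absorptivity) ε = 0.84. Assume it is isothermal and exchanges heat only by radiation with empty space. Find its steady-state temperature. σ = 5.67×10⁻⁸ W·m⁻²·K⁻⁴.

At steady state, absorbed solar power + internal power = radiated power.
Absorbed: α·S·A_cross = 0.84·2150·16.91 = 30540 W (cross-section πr²).
Total input = 30540 + 12300 = 42840 W.
Radiated: εσ·A_surf·T⁴ with A_surf = 4πr² = 67.64 m².
T⁴ = 42840/(0.84·5.67×10⁻⁸·67.64) = 1.330×10¹⁰ K⁴.

T ≈ 340 K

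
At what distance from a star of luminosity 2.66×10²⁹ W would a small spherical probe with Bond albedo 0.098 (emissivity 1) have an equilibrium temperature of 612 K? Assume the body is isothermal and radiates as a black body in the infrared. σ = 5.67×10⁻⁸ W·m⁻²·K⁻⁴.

d ≈ 7.75×10¹¹ m

For an isothermal black-emitting sphere, (1−a)S·πr² = σ·4πr²·T⁴ ⇒ S = 4σT⁴/(1−a).
S = 4·5.67×10⁻⁸·(612)⁴/0.902 = 35270 W/m².
Flux falls as S = L/(4πd²), so d = √(L/(4πS)) = √(2.66×10²⁹/(4π·35270)).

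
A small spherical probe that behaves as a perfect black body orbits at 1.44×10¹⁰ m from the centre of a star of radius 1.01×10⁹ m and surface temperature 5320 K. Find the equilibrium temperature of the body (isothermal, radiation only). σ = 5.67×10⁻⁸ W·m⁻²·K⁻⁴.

The star's surface emits σT_*⁴; at distance d the flux is S = σT_*⁴(R_*/d)².
S = 5.67×10⁻⁸·(5320)⁴·(1.01×10⁹/1.44×10¹⁰)² = 2.234×10⁵ W/m².
For an isothermal sphere T⁴ = (1−a)S/(4σ) = 9.852×10¹¹ K⁴.

T ≈ 996 K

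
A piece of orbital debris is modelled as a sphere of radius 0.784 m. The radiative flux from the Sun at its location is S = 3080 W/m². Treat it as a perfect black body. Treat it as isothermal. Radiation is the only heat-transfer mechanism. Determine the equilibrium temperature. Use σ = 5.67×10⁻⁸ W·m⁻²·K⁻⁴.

At equilibrium, absorbed power = emitted power.
Absorbing cross-section = πr² = 1.931 m²; emitting surface = 4πr² = 7.724 m² (ratio 4).
S·A_cross = εσ·A_surf·T⁴  ⇒  T⁴ = S/(4σ).
T⁴ = 1.00·3080/(4·5.67×10⁻⁸) = 1.358×10¹⁰ K⁴.
T = (1.358×10¹⁰)^(1/4).

T ≈ 341 K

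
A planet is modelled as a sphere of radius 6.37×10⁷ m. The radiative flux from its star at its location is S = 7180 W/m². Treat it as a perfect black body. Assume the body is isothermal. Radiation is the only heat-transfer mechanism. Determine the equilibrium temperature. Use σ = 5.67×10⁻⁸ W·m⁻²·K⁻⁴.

T ≈ 422 K

At equilibrium, absorbed power = emitted power.
Absorbing cross-section = πr² = 1.275×10¹⁶ m²; emitting surface = 4πr² = 5.099×10¹⁶ m² (ratio 4).
S·A_cross = εσ·A_surf·T⁴  ⇒  T⁴ = S/(4σ).
T⁴ = 1.00·7180/(4·5.67×10⁻⁸) = 3.166×10¹⁰ K⁴.
T = (3.166×10¹⁰)^(1/4).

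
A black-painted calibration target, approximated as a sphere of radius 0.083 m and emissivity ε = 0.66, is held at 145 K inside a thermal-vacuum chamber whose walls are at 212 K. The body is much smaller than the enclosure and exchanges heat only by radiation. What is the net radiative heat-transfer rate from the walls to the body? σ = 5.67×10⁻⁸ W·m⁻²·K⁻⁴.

For a small grey body in a large enclosure: P_net = εσA(T_body⁴ − T_wall⁴).
A = 4πr² = 0.08657 m²; T_body⁴ − T_wall⁴ = 4.421×10⁸ − 2.020×10⁹ = -1.578×10⁹ K⁴.
|P_net| = 0.66·5.67×10⁻⁸·0.08657·1.578×10⁹.

P_net ≈ 5.11 W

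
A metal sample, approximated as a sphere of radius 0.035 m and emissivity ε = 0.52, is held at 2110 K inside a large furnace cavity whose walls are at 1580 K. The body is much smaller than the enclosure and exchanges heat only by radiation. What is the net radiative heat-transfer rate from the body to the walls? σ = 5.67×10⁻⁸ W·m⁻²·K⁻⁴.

For a small grey body in a large enclosure: P_net = εσA(T_body⁴ − T_wall⁴).
A = 4πr² = 0.01539 m²; T_body⁴ − T_wall⁴ = 1.982×10¹³ − 6.232×10¹² = 1.359×10¹³ K⁴.
|P_net| = 0.52·5.67×10⁻⁸·0.01539·1.359×10¹³.

P_net ≈ 6170 W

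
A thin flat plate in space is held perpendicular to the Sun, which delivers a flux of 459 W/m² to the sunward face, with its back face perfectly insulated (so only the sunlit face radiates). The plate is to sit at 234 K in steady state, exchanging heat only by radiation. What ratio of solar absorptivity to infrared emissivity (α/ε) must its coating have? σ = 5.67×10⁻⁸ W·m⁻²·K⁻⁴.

Balance: αS·A = εσ·1A·T⁴ ⇒ α/ε = σT⁴/S.
α/ε = 5.67×10⁻⁸·(234)⁴/459 = 5.67×10⁻⁸·2.998×10⁹/459.

α/ε ≈ 0.370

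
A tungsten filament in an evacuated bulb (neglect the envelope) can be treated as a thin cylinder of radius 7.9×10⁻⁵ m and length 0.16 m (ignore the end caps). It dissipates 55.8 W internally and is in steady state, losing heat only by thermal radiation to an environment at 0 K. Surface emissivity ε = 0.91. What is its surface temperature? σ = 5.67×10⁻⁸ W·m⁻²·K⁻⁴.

Steady state: internal power = radiated power, P = εσA T⁴.
Radiating area A = 2πrL = 7.942×10⁻⁵ m².
T⁴ = P/(εσA) = 55.8/(0.91·5.67×10⁻⁸·7.942×10⁻⁵) = 1.362×10¹³ K⁴.
T = (1.362×10¹³)^(1/4).

T ≈ 1920 K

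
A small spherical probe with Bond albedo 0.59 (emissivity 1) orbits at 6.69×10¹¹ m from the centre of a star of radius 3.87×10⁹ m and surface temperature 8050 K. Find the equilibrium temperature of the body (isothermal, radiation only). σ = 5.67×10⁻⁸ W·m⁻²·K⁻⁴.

T ≈ 346 K

The star's surface emits σT_*⁴; at distance d the flux is S = σT_*⁴(R_*/d)².
S = 5.67×10⁻⁸·(8050)⁴·(3.87×10⁹/6.69×10¹¹)² = 7968 W/m².
For an isothermal sphere T⁴ = (1−a)S/(4σ) = 1.440×10¹⁰ K⁴.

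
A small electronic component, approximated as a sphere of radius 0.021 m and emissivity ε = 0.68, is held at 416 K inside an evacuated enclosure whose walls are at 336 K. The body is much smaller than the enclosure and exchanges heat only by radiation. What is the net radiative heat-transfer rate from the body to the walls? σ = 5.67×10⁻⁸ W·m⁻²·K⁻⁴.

P_net ≈ 3.68 W

For a small grey body in a large enclosure: P_net = εσA(T_body⁴ − T_wall⁴).
A = 4πr² = 0.005542 m²; T_body⁴ − T_wall⁴ = 2.995×10¹⁰ − 1.275×10¹⁰ = 1.720×10¹⁰ K⁴.
|P_net| = 0.68·5.67×10⁻⁸·0.005542·1.720×10¹⁰.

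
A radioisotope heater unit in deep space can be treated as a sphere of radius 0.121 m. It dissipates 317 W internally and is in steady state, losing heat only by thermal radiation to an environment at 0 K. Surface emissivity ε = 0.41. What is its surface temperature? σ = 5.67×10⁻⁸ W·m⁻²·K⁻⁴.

T ≈ 522 K

Steady state: internal power = radiated power, P = εσA T⁴.
Radiating area A = 4πr² = 0.1840 m².
T⁴ = P/(εσA) = 317/(0.41·5.67×10⁻⁸·0.1840) = 7.412×10¹⁰ K⁴.
T = (7.412×10¹⁰)^(1/4).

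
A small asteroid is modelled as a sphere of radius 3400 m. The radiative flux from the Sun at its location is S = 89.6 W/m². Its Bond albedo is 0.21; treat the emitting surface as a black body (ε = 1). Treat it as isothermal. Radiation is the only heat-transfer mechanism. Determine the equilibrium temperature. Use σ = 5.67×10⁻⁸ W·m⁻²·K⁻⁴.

T ≈ 133 K

At equilibrium, absorbed power = emitted power.
Absorbing cross-section = πr² = 3.632×10⁷ m²; emitting surface = 4πr² = 1.453×10⁸ m² (ratio 4).
(1−a)S·A_cross = εσ·A_surf·T⁴  ⇒  T⁴ = (1−a)S/(4σ).
T⁴ = 0.790·89.6/(4·5.67×10⁻⁸) = 3.121×10⁸ K⁴.
T = (3.121×10⁸)^(1/4).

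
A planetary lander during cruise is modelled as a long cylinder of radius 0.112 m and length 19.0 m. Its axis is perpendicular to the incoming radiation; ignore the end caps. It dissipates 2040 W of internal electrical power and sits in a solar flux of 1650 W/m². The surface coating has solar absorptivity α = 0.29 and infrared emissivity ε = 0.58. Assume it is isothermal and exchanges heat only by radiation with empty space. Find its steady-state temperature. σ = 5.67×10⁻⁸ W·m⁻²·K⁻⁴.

At steady state, absorbed solar power + internal power = radiated power.
Absorbed: α·S·A_cross = 0.29·1650·4.256 = 2036 W (cross-section 2rL).
Total input = 2036 + 2040 = 4076 W.
Radiated: εσ·A_surf·T⁴ with A_surf = 2πrL = 13.37 m².
T⁴ = 4076/(0.58·5.67×10⁻⁸·13.37) = 9.271×10⁹ K⁴.

T ≈ 310 K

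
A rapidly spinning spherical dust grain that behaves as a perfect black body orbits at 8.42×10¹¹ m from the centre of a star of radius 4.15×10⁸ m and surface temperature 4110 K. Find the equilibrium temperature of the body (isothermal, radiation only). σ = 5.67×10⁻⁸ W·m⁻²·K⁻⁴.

T ≈ 64.5 K

The star's surface emits σT_*⁴; at distance d the flux is S = σT_*⁴(R_*/d)².
S = 5.67×10⁻⁸·(4110)⁴·(4.15×10⁸/8.42×10¹¹)² = 3.930 W/m².
For an isothermal sphere T⁴ = (1−a)S/(4σ) = 1.733×10⁷ K⁴.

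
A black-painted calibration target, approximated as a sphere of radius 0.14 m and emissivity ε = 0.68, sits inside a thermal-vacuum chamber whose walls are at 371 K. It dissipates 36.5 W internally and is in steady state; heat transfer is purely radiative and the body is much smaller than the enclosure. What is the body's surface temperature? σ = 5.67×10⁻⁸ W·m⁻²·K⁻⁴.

For a small grey body in a large enclosure, net radiated power = εσA(T⁴ − T_w⁴).
Steady state: P = εσA(T⁴ − T_w⁴) with A = 4πr² = 0.2463 m².
T⁴ = P/(εσA) + T_w⁴ = 36.5/(0.68·5.67×10⁻⁸·0.2463) + (371)⁴
    = 3.844×10⁹ + 1.895×10¹⁰ = 2.279×10¹⁰ K⁴.

T ≈ 389 K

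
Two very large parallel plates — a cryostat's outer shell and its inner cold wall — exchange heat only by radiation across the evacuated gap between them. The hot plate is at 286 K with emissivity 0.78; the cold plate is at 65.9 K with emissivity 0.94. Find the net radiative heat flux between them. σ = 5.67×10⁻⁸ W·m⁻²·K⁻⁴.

For two infinite grey parallel plates, q = σ(T₁⁴ − T₂⁴)/(1/ε₁ + 1/ε₂ − 1).
T₁⁴ − T₂⁴ = 6.691×10⁹ − 1.886×10⁷ = 6.672×10⁹ K⁴.
1/ε₁ + 1/ε₂ − 1 = 1.282 + 1.064 − 1 = 1.346.
q = 5.67×10⁻⁸ × 6.672×10⁹ / 1.346.

q ≈ 281 W/m²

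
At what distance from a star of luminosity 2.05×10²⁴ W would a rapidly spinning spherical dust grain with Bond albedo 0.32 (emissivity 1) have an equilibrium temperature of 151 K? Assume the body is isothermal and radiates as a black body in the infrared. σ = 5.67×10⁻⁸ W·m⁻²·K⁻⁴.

d ≈ 3.07×10¹⁰ m

For an isothermal black-emitting sphere, (1−a)S·πr² = σ·4πr²·T⁴ ⇒ S = 4σT⁴/(1−a).
S = 4·5.67×10⁻⁸·(151)⁴/0.680 = 173.4 W/m².
Flux falls as S = L/(4πd²), so d = √(L/(4πS)) = √(2.05×10²⁴/(4π·173.4)).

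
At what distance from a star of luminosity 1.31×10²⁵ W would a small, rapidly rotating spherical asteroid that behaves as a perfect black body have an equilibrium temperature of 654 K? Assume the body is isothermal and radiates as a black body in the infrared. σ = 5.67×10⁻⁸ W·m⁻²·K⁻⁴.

For an isothermal black-emitting sphere, (1−a)S·πr² = σ·4πr²·T⁴ ⇒ S = 4σT⁴/(1−a).
S = 4·5.67×10⁻⁸·(654)⁴/1.00 = 41490 W/m².
Flux falls as S = L/(4πd²), so d = √(L/(4πS)) = √(1.31×10²⁵/(4π·41490)).

d ≈ 5.01×10⁹ m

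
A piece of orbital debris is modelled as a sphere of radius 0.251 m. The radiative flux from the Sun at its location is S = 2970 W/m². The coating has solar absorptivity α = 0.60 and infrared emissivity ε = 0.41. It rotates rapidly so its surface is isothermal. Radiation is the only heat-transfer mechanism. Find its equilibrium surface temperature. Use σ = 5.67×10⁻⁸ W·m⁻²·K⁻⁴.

T ≈ 372 K

At equilibrium, absorbed power = emitted power.
Absorbing cross-section = πr² = 0.1979 m²; emitting surface = 4πr² = 0.7917 m² (ratio 4).
αS·A_cross = εσ·A_surf·T⁴  ⇒  T⁴ = αS/(ε·4σ).
T⁴ = 0.600·2970/(0.41·4·5.67×10⁻⁸) = 1.916×10¹⁰ K⁴.
T = (1.916×10¹⁰)^(1/4).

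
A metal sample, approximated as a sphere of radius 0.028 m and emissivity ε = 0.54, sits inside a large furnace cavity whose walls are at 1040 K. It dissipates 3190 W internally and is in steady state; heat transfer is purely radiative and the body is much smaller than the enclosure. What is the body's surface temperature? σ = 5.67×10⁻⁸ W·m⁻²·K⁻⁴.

For a small grey body in a large enclosure, net radiated power = εσA(T⁴ − T_w⁴).
Steady state: P = εσA(T⁴ − T_w⁴) with A = 4πr² = 0.009852 m².
T⁴ = P/(εσA) + T_w⁴ = 3190/(0.54·5.67×10⁻⁸·0.009852) + (1040)⁴
    = 1.058×10¹³ + 1.170×10¹² = 1.175×10¹³ K⁴.

T ≈ 1850 K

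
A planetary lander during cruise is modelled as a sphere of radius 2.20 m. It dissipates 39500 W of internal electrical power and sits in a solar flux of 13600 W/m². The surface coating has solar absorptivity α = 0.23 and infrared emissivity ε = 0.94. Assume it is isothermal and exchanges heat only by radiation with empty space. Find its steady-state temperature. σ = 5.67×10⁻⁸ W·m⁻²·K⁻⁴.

At steady state, absorbed solar power + internal power = radiated power.
Absorbed: α·S·A_cross = 0.23·13600·15.21 = 47560 W (cross-section πr²).
Total input = 47560 + 39500 = 87060 W.
Radiated: εσ·A_surf·T⁴ with A_surf = 4πr² = 60.82 m².
T⁴ = 87060/(0.94·5.67×10⁻⁸·60.82) = 2.686×10¹⁰ K⁴.

T ≈ 405 K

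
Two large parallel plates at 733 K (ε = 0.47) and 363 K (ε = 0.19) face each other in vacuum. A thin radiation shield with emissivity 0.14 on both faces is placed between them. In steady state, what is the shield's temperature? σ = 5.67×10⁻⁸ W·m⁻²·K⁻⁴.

In steady state the net flux on the hot side equals that on the cold side.
σ(T₁⁴−T_s⁴)/D₁ = σ(T_s⁴−T₂⁴)/D₂, with D₁ = 1/ε₁+1/ε_s−1 = 8.271, D₂ = 1/ε_s+1/ε₂−1 = 11.41.
Solve for T_s⁴: T_s⁴ = (D₂·T₁⁴ + D₁·T₂⁴)/(D₁+D₂) = 1.746×10¹¹ K⁴.

T_s ≈ 646 K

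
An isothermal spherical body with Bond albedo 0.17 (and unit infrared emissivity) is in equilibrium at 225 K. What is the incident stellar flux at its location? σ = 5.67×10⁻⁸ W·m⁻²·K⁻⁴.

S ≈ 700 W/m²

(1−a)S·πr² = σ·4πr²·T⁴ ⇒ S = 4σT⁴/(1−a).
S = 4·5.67×10⁻⁸·2.563×10⁹/0.830.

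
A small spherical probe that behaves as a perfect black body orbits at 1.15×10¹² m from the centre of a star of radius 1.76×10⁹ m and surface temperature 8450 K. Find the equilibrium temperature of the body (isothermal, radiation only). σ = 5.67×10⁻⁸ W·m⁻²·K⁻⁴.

The star's surface emits σT_*⁴; at distance d the flux is S = σT_*⁴(R_*/d)².
S = 5.67×10⁻⁸·(8450)⁴·(1.76×10⁹/1.15×10¹²)² = 677.1 W/m².
For an isothermal sphere T⁴ = (1−a)S/(4σ) = 2.985×10⁹ K⁴.

T ≈ 234 K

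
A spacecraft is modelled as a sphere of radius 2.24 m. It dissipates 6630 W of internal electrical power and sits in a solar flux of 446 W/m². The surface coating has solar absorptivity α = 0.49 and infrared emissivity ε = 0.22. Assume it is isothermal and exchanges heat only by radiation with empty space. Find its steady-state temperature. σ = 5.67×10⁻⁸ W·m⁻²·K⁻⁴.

T ≈ 336 K

At steady state, absorbed solar power + internal power = radiated power.
Absorbed: α·S·A_cross = 0.49·446·15.76 = 3445 W (cross-section πr²).
Total input = 3445 + 6630 = 10070 W.
Radiated: εσ·A_surf·T⁴ with A_surf = 4πr² = 63.05 m².
T⁴ = 10070/(0.22·5.67×10⁻⁸·63.05) = 1.281×10¹⁰ K⁴.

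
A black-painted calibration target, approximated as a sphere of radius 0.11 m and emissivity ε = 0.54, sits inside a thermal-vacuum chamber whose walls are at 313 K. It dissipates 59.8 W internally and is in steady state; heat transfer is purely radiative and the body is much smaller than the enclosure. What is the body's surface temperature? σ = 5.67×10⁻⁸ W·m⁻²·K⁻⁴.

T ≈ 387 K

For a small grey body in a large enclosure, net radiated power = εσA(T⁴ − T_w⁴).
Steady state: P = εσA(T⁴ − T_w⁴) with A = 4πr² = 0.1521 m².
T⁴ = P/(εσA) + T_w⁴ = 59.8/(0.54·5.67×10⁻⁸·0.1521) + (313)⁴
    = 1.284×10¹⁰ + 9.598×10⁹ = 2.244×10¹⁰ K⁴.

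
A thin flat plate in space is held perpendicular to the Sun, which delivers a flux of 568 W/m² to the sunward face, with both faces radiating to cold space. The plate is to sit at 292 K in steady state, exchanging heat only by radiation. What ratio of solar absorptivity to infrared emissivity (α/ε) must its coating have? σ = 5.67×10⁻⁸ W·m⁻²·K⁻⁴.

Balance: αS·A = εσ·2A·T⁴ ⇒ α/ε = 2σT⁴/S.
α/ε = 2·5.67×10⁻⁸·(292)⁴/568 = 2·5.67×10⁻⁸·7.270×10⁹/568.

α/ε ≈ 1.45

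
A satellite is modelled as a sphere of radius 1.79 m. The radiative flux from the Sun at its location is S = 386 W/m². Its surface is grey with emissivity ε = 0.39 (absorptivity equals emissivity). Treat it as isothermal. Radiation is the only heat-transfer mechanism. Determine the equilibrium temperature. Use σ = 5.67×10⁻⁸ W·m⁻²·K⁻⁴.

T ≈ 203 K

At equilibrium, absorbed power = emitted power.
Absorbing cross-section = πr² = 10.07 m²; emitting surface = 4πr² = 40.26 m² (ratio 4).
εS·A_cross = εσ·A_surf·T⁴  ⇒  T⁴ = S/(4σ)   (ε cancels).
T⁴ = 386/(4·5.67×10⁻⁸) = 1.702×10⁹ K⁴.
T = (1.702×10⁹)^(1/4).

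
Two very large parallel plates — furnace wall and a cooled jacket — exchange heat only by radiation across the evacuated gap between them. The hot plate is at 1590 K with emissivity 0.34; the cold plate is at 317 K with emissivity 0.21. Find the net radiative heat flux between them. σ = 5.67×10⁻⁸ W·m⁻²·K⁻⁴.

q ≈ 54000 W/m²

For two infinite grey parallel plates, q = σ(T₁⁴ − T₂⁴)/(1/ε₁ + 1/ε₂ − 1).
T₁⁴ − T₂⁴ = 6.391×10¹² − 1.010×10¹⁰ = 6.381×10¹² K⁴.
1/ε₁ + 1/ε₂ − 1 = 2.941 + 4.762 − 1 = 6.703.
q = 5.67×10⁻⁸ × 6.381×10¹² / 6.703.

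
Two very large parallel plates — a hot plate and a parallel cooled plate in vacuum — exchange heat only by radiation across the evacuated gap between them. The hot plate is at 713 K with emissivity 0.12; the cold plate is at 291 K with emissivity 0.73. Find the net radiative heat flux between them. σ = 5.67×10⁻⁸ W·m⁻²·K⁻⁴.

q ≈ 1640 W/m²

For two infinite grey parallel plates, q = σ(T₁⁴ − T₂⁴)/(1/ε₁ + 1/ε₂ − 1).
T₁⁴ − T₂⁴ = 2.584×10¹¹ − 7.171×10⁹ = 2.513×10¹¹ K⁴.
1/ε₁ + 1/ε₂ − 1 = 8.333 + 1.370 − 1 = 8.703.
q = 5.67×10⁻⁸ × 2.513×10¹¹ / 8.703.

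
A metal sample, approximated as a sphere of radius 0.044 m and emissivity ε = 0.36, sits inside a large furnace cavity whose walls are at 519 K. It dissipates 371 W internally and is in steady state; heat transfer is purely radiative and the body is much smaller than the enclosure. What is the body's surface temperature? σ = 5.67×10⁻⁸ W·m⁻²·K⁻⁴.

T ≈ 951 K

For a small grey body in a large enclosure, net radiated power = εσA(T⁴ − T_w⁴).
Steady state: P = εσA(T⁴ − T_w⁴) with A = 4πr² = 0.02433 m².
T⁴ = P/(εσA) + T_w⁴ = 371/(0.36·5.67×10⁻⁸·0.02433) + (519)⁴
    = 7.471×10¹¹ + 7.256×10¹⁰ = 8.196×10¹¹ K⁴.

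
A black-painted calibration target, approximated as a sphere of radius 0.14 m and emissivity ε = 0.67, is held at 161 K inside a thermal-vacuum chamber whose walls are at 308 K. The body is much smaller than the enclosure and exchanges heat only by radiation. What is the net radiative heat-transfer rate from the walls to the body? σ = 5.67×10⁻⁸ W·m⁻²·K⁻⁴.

For a small grey body in a large enclosure: P_net = εσA(T_body⁴ − T_wall⁴).
A = 4πr² = 0.2463 m²; T_body⁴ − T_wall⁴ = 6.719×10⁸ − 8.999×10⁹ = -8.327×10⁹ K⁴.
|P_net| = 0.67·5.67×10⁻⁸·0.2463·8.327×10⁹.

P_net ≈ 77.9 W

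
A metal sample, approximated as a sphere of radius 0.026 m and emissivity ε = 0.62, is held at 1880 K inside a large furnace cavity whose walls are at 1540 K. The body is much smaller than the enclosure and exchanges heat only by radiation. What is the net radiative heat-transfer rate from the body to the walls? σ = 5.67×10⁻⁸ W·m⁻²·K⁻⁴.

P_net ≈ 2050 W

For a small grey body in a large enclosure: P_net = εσA(T_body⁴ − T_wall⁴).
A = 4πr² = 0.008495 m²; T_body⁴ − T_wall⁴ = 1.249×10¹³ − 5.624×10¹² = 6.867×10¹² K⁴.
|P_net| = 0.62·5.67×10⁻⁸·0.008495·6.867×10¹².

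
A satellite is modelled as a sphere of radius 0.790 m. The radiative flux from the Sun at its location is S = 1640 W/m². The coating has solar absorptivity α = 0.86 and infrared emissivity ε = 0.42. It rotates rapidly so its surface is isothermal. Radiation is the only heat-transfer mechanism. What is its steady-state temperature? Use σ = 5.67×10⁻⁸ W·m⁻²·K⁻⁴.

At equilibrium, absorbed power = emitted power.
Absorbing cross-section = πr² = 1.961 m²; emitting surface = 4πr² = 7.843 m² (ratio 4).
αS·A_cross = εσ·A_surf·T⁴  ⇒  T⁴ = αS/(ε·4σ).
T⁴ = 0.860·1640/(0.42·4·5.67×10⁻⁸) = 1.481×10¹⁰ K⁴.
T = (1.481×10¹⁰)^(1/4).

T ≈ 349 K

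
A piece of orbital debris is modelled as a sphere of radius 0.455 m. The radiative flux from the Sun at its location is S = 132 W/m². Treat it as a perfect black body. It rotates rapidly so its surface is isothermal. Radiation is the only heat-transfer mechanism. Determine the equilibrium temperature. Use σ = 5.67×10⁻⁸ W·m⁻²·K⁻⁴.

At equilibrium, absorbed power = emitted power.
Absorbing cross-section = πr² = 0.6504 m²; emitting surface = 4πr² = 2.602 m² (ratio 4).
S·A_cross = εσ·A_surf·T⁴  ⇒  T⁴ = S/(4σ).
T⁴ = 1.00·132/(4·5.67×10⁻⁸) = 5.820×10⁸ K⁴.
T = (5.820×10⁸)^(1/4).

T ≈ 155 K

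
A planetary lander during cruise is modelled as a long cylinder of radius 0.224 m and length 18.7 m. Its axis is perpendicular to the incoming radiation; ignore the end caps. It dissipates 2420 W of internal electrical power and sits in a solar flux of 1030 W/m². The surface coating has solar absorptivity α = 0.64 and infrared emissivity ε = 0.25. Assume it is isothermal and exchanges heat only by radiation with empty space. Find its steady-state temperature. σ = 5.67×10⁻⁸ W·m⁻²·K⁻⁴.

At steady state, absorbed solar power + internal power = radiated power.
Absorbed: α·S·A_cross = 0.64·1030·8.378 = 5523 W (cross-section 2rL).
Total input = 5523 + 2420 = 7943 W.
Radiated: εσ·A_surf·T⁴ with A_surf = 2πrL = 26.32 m².
T⁴ = 7943/(0.25·5.67×10⁻⁸·26.32) = 2.129×10¹⁰ K⁴.

T ≈ 382 K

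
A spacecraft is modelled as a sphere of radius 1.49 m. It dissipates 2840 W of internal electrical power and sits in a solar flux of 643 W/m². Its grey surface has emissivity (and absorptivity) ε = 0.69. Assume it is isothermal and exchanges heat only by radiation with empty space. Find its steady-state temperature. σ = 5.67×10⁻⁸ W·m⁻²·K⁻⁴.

T ≈ 272 K

At steady state, absorbed solar power + internal power = radiated power.
Absorbed: α·S·A_cross = 0.69·643·6.975 = 3094 W (cross-section πr²).
Total input = 3094 + 2840 = 5934 W.
Radiated: εσ·A_surf·T⁴ with A_surf = 4πr² = 27.90 m².
T⁴ = 5934/(0.69·5.67×10⁻⁸·27.90) = 5.437×10⁹ K⁴.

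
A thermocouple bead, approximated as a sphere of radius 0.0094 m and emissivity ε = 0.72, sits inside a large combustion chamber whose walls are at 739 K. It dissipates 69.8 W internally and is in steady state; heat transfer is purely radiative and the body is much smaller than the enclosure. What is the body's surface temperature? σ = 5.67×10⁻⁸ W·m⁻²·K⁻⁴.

T ≈ 1160 K

For a small grey body in a large enclosure, net radiated power = εσA(T⁴ − T_w⁴).
Steady state: P = εσA(T⁴ − T_w⁴) with A = 4πr² = 0.001110 m².
T⁴ = P/(εσA) + T_w⁴ = 69.8/(0.72·5.67×10⁻⁸·0.001110) + (739)⁴
    = 1.540×10¹² + 2.982×10¹¹ = 1.838×10¹² K⁴.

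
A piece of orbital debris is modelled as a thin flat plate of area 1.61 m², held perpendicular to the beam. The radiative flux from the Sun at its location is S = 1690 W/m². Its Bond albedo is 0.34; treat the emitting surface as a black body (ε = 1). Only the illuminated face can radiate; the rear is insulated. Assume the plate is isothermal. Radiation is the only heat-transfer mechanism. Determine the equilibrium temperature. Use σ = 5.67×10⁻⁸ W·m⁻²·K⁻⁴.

T ≈ 375 K

At equilibrium, absorbed power = emitted power.
Absorbing cross-section = A = 1.610 m²; emitting surface = A = 1.610 m² (ratio 1).
(1−a)S·A_cross = εσ·A_surf·T⁴  ⇒  T⁴ = (1−a)S/(1σ).
T⁴ = 0.660·1690/(1·5.67×10⁻⁸) = 1.967×10¹⁰ K⁴.
T = (1.967×10¹⁰)^(1/4).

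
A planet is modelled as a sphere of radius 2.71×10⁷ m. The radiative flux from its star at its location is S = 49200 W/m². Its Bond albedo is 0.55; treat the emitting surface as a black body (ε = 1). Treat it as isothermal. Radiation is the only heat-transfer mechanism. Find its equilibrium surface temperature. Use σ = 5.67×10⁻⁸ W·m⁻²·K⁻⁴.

At equilibrium, absorbed power = emitted power.
Absorbing cross-section = πr² = 2.307×10¹⁵ m²; emitting surface = 4πr² = 9.229×10¹⁵ m² (ratio 4).
(1−a)S·A_cross = εσ·A_surf·T⁴  ⇒  T⁴ = (1−a)S/(4σ).
T⁴ = 0.450·49200/(4·5.67×10⁻⁸) = 9.762×10¹⁰ K⁴.
T = (9.762×10¹⁰)^(1/4).

T ≈ 559 K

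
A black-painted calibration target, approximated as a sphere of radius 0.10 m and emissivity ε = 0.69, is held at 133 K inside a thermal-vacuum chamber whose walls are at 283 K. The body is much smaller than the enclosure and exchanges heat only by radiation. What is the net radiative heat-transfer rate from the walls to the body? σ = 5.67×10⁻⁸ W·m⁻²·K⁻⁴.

P_net ≈ 30.0 W

For a small grey body in a large enclosure: P_net = εσA(T_body⁴ − T_wall⁴).
A = 4πr² = 0.1257 m²; T_body⁴ − T_wall⁴ = 3.129×10⁸ − 6.414×10⁹ = -6.101×10⁹ K⁴.
|P_net| = 0.69·5.67×10⁻⁸·0.1257·6.101×10⁹.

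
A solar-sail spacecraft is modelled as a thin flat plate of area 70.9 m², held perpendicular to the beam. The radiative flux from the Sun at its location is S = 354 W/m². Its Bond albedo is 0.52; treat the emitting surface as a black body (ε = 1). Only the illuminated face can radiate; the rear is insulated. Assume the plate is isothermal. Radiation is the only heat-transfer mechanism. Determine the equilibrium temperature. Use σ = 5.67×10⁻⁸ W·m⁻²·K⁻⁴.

At equilibrium, absorbed power = emitted power.
Absorbing cross-section = A = 70.90 m²; emitting surface = A = 70.90 m² (ratio 1).
(1−a)S·A_cross = εσ·A_surf·T⁴  ⇒  T⁴ = (1−a)S/(1σ).
T⁴ = 0.480·354/(1·5.67×10⁻⁸) = 2.997×10⁹ K⁴.
T = (2.997×10⁹)^(1/4).

T ≈ 234 K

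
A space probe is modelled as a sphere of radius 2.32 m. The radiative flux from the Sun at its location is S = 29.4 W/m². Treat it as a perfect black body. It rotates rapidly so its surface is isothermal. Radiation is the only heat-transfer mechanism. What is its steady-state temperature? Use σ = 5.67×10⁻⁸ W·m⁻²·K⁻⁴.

T ≈ 107 K

At equilibrium, absorbed power = emitted power.
Absorbing cross-section = πr² = 16.91 m²; emitting surface = 4πr² = 67.64 m² (ratio 4).
S·A_cross = εσ·A_surf·T⁴  ⇒  T⁴ = S/(4σ).
T⁴ = 1.00·29.4/(4·5.67×10⁻⁸) = 1.296×10⁸ K⁴.
T = (1.296×10⁸)^(1/4).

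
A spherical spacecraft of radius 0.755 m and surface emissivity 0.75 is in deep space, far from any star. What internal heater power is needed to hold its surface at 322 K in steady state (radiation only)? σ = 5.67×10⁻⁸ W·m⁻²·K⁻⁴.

P = εσ·4πr²·T⁴.
4πr² = 7.163 m²; T⁴ = 1.075×10¹⁰ K⁴.
P = 0.75·5.67×10⁻⁸·7.163·1.075×10¹⁰.

P ≈ 3270 W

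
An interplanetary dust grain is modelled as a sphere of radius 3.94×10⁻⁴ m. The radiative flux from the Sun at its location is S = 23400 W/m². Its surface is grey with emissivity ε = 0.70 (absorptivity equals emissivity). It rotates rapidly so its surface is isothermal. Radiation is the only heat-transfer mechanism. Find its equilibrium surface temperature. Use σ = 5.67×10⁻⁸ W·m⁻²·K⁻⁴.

At equilibrium, absorbed power = emitted power.
Absorbing cross-section = πr² = 4.877×10⁻⁷ m²; emitting surface = 4πr² = 1.951×10⁻⁶ m² (ratio 4).
εS·A_cross = εσ·A_surf·T⁴  ⇒  T⁴ = S/(4σ)   (ε cancels).
T⁴ = 23400/(4·5.67×10⁻⁸) = 1.032×10¹¹ K⁴.
T = (1.032×10¹¹)^(1/4).

T ≈ 567 K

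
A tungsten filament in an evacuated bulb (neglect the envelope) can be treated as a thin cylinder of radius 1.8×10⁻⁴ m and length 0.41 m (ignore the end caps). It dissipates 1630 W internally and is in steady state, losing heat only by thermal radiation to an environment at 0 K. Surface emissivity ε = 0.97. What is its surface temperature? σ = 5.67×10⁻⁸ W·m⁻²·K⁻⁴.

Steady state: internal power = radiated power, P = εσA T⁴.
Radiating area A = 2πrL = 4.637×10⁻⁴ m².
T⁴ = P/(εσA) = 1630/(0.97·5.67×10⁻⁸·4.637×10⁻⁴) = 6.391×10¹³ K⁴.
T = (6.391×10¹³)^(1/4).

T ≈ 2830 K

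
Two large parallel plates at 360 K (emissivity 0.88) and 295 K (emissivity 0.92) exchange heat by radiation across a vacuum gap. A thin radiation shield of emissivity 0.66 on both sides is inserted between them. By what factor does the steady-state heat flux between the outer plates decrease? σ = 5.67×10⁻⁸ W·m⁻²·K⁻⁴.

Without shield: q₀ = σΔ(T⁴)/(1/ε₁+1/ε₂−1) with denominator 1.223.
With shield the two gaps are in series; the resistances add: (1/ε₁+1/ε_s−1)+(1/ε_s+1/ε₂−1) = 1.652+1.602 = 3.254.
Heat-flux ratio q₀/q = 3.254/1.223.

factor ≈ 2.66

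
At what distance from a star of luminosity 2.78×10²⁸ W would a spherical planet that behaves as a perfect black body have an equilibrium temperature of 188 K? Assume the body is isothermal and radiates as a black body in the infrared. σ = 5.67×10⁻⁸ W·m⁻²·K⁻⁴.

For an isothermal black-emitting sphere, (1−a)S·πr² = σ·4πr²·T⁴ ⇒ S = 4σT⁴/(1−a).
S = 4·5.67×10⁻⁸·(188)⁴/1.00 = 283.3 W/m².
Flux falls as S = L/(4πd²), so d = √(L/(4πS)) = √(2.78×10²⁸/(4π·283.3)).

d ≈ 2.79×10¹² m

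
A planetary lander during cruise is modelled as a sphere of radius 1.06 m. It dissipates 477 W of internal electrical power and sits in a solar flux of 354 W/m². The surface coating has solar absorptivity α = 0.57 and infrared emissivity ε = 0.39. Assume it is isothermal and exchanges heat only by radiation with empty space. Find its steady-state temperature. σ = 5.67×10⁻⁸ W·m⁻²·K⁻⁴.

At steady state, absorbed solar power + internal power = radiated power.
Absorbed: α·S·A_cross = 0.57·354·3.530 = 712.3 W (cross-section πr²).
Total input = 712.3 + 477 = 1189 W.
Radiated: εσ·A_surf·T⁴ with A_surf = 4πr² = 14.12 m².
T⁴ = 1189/(0.39·5.67×10⁻⁸·14.12) = 3.809×10⁹ K⁴.

T ≈ 248 K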